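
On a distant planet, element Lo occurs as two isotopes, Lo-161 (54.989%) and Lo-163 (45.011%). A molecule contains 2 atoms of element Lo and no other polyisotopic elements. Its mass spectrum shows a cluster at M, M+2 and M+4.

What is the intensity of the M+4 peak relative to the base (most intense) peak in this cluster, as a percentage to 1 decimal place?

Binomial terms of (0.54989 + 0.45011)^2: M 0.3024, M+2 0.4950, M+4 0.2026 → M+2 is the base peak.
P(M+2) = C(2,1) × 0.54989^1 × 0.45011^1 = 2 × 0.54989 × 0.45011 = 0.495022 (base)
P(M+4) = C(2,2) × 0.54989^0 × 0.45011^2 = 1 × 1.0000 × 0.20259901 = 0.202599
Relative intensity = 0.202599 / 0.495022 × 100 = 40.9

40.9%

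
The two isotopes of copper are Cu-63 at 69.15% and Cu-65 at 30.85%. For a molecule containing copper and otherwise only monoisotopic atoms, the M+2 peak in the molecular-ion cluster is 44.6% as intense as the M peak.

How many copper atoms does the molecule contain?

1

With n Cu atoms, P(M+2)/P(M) = C(n,1)·p^(n−1)q / p^n = n·q/p = n · 0.3085/0.6915.
n = 0.446 × 0.6915/0.3085 = 1.00 ≈ 1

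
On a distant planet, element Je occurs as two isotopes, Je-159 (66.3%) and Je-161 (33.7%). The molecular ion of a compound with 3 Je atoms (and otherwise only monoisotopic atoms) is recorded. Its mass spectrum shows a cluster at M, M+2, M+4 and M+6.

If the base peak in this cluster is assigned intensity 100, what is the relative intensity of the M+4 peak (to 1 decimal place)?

Term probabilities: M 0.2914, M+2 0.4444, M+4 0.2259, M+6 0.0383. Base peak = M+2.
P(M+2) = C(3,1) × 0.663^2 × 0.337^1 = 3 × 0.439569 × 0.3370 = 0.444404 (base)
P(M+4) = C(3,2) × 0.663^1 × 0.337^2 = 3 × 0.6630 × 0.113569 = 0.225889
Relative intensity = 0.225889 / 0.444404 × 100 = 50.8

50.8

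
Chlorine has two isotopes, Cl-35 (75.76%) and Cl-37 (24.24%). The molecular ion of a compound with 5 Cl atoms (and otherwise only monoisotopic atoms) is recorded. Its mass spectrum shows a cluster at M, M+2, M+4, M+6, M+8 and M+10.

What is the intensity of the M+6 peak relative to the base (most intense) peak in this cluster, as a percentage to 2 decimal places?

20.47%

Binomial terms of (0.7576 + 0.2424)^5: M 0.2496, M+2 0.3993, M+4 0.2555, M+6 0.0817, M+8 0.0131, M+10 0.0008 → M+2 is the base peak.
P(M+2) = C(5,1) × 0.7576^4 × 0.2424^1 = 5 × 0.32942751 × 0.2424 = 0.399266 (base)
P(M+6) = C(5,3) × 0.7576^2 × 0.2424^3 = 10 × 0.57395776 × 0.01424288 = 0.081748
Relative intensity = 0.081748 / 0.399266 × 100 = 20.47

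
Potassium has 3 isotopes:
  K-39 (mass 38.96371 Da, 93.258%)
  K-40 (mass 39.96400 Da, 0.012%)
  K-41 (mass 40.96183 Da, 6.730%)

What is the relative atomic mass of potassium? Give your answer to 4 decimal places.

The abundance-weighted mean is 0.93258 × 38.96371 + 0.00012 × 39.96400 + 0.06730 × 40.96183
= 36.336777 + 0.004796 + 2.756731 = 39.098304 Da

39.0983 Da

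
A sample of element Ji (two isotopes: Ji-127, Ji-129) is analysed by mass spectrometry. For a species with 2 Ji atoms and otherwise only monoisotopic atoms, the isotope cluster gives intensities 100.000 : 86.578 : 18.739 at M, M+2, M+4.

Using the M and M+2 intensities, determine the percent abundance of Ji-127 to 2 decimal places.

69.79%

If p is the fraction of Ji that is Ji-127, then I(M+2)/I(M) = [C(2,1)·p^1·(1−p)] / p^2 = 2·(1−p)/p = 86.578/100.000 = 0.8658
(1−p)/p = 0.8658/2 = 0.4329  ⇒  p = 1/(1 + 0.4329) = 0.6979
Ji-127: 69.79%, Ji-129: 30.21%.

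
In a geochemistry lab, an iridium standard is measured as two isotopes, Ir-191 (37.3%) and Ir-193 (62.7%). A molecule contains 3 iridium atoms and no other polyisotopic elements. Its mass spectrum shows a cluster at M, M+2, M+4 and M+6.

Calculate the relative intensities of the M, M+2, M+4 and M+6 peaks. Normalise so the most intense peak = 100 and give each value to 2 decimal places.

The 3 Ir atoms are independent, so intensities follow the terms of (0.373 + 0.627)^3.
P(M) = 0.373^3 = 0.051895
P(M+2) = 3 × 0.373^2 × 0.627^1 = 0.261702
P(M+4) = 3 × 0.373^1 × 0.627^2 = 0.439911
P(M+6) = 0.627^3 = 0.246492
The M+4 peak is largest (0.439911); scaling to 100 gives 11.80 : 59.49 : 100.00 : 56.03.

11.80 : 59.49 : 100.00 : 56.03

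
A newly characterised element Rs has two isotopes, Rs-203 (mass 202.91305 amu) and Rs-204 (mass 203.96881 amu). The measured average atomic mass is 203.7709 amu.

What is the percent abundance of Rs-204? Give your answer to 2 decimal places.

Writing the weighted mean with unknown fraction x of Rs-203:
202.91305·x + 203.96881·(1 − x) = 203.7709
(202.91305 − 203.96881)·x = 203.7709 − 203.96881
x = -0.19791 / -1.05576 = 0.18746 → 18.75% Rs-203, 81.25% Rs-204.

81.25%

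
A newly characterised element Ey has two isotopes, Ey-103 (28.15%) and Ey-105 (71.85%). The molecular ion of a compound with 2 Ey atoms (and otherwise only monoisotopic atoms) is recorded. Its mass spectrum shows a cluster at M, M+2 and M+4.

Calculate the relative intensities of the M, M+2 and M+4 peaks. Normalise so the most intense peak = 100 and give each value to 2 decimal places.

Expanding (0.2815 + 0.7185)^2:
P(M) = 0.2815^2 = 0.079242
P(M+2) = 2 × 0.2815^1 × 0.7185^1 = 0.404515
P(M+4) = 0.7185^2 = 0.516242
The M+4 peak is largest (0.516242); scaling to 100 gives 15.35 : 78.36 : 100.00.

15.35 : 78.36 : 100.00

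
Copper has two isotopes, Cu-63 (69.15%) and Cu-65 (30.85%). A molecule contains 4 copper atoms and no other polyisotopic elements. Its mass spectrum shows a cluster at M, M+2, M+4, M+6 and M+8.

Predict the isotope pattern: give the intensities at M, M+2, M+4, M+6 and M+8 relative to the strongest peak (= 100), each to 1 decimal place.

Expanding (0.6915 + 0.3085)^4:
P(M) = 0.6915^4 = 0.228649
P(M+2) = 4 × 0.6915^3 × 0.3085^1 = 0.408030
P(M+4) = 6 × 0.6915^2 × 0.3085^2 = 0.273052
P(M+6) = 4 × 0.6915^1 × 0.3085^3 = 0.081212
P(M+8) = 0.3085^4 = 0.009058
The M+2 peak is largest (0.408030); scaling to 100 gives 56.0 : 100.0 : 66.9 : 19.9 : 2.2.

56.0 : 100.0 : 66.9 : 19.9 : 2.2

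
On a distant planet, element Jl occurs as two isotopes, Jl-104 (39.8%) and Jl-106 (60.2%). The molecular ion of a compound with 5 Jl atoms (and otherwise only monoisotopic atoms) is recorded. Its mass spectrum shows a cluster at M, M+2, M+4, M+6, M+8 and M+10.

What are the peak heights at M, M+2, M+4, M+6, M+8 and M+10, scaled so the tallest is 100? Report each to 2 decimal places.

Each Jl atom is independently Jl-104 (p = 0.398) or Jl-106 (q = 0.602); the cluster is the binomial expansion (p + q)^5.
P(M) = 0.398^5 = 0.009987
P(M+2) = 5 × 0.398^4 × 0.602^1 = 0.075526
P(M+4) = 10 × 0.398^3 × 0.602^2 = 0.228477
P(M+6) = 10 × 0.398^2 × 0.602^3 = 0.345586
P(M+8) = 5 × 0.398^1 × 0.602^4 = 0.261360
P(M+10) = 0.602^5 = 0.079065
The M+6 peak is largest (0.345586); scaling to 100 gives 2.89 : 21.85 : 66.11 : 100.00 : 75.63 : 22.88.

2.89 : 21.85 : 66.11 : 100.00 : 75.63 : 22.88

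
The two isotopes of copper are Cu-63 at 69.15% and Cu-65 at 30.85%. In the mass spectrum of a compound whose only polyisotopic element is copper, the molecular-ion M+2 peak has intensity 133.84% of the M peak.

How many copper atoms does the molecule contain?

3

The M+2/M ratio from n Cu atoms is n · q/p = n · 0.3085/0.6915.
n = 1.3384 × 0.6915/0.3085 = 3.00 ≈ 3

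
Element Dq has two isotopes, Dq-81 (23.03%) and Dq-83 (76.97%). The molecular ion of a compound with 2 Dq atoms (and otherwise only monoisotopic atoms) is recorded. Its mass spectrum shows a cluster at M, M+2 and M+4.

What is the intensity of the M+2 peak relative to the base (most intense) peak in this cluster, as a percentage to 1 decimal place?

59.8%

(0.2303 + 0.7697)^2 gives M 0.0530, M+2 0.3545, M+4 0.5924; the largest is M+4.
P(M+4) = C(2,2) × 0.2303^0 × 0.7697^2 = 1 × 1.0000 × 0.59243809 = 0.592438 (base)
P(M+2) = C(2,1) × 0.2303^1 × 0.7697^1 = 2 × 0.2303 × 0.7697 = 0.354524
Relative intensity = 0.354524 / 0.592438 × 100 = 59.8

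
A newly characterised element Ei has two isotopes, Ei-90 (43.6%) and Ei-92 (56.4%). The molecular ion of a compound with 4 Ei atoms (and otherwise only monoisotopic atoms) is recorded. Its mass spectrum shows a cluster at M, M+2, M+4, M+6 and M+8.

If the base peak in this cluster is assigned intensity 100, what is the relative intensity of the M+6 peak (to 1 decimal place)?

(0.436 + 0.564)^4 gives M 0.0361, M+2 0.1870, M+4 0.3628, M+6 0.3129, M+8 0.1012; the largest is M+4.
P(M+4) = C(4,2) × 0.436^2 × 0.564^2 = 6 × 0.190096 × 0.318096 = 0.362813 (base)
P(M+6) = C(4,3) × 0.436^1 × 0.564^3 = 4 × 0.4360 × 0.17940614 = 0.312884
Relative intensity = 0.312884 / 0.362813 × 100 = 86.2

86.2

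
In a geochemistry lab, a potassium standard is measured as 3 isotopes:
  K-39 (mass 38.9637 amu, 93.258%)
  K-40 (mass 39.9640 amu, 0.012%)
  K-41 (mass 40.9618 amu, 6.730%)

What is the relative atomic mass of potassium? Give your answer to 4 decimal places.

39.0983 amu

Ar = Σ fᵢ·mᵢ = 0.93258 × 38.9637 + 0.00012 × 39.9640 + 0.06730 × 40.9618
= 36.33677 + 0.00480 + 2.75673 = 39.09830 amu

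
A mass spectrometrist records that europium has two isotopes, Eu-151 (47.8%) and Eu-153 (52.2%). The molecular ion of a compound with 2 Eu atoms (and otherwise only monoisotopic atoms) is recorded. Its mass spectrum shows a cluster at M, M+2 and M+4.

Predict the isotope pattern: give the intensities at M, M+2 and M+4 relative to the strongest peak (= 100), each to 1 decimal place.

45.8 : 100.0 : 54.6

The 2 Eu atoms are independent, so intensities follow the terms of (0.478 + 0.522)^2.
P(M) = 0.478^2 = 0.228484
P(M+2) = 2 × 0.478^1 × 0.522^1 = 0.499032
P(M+4) = 0.522^2 = 0.272484
The M+2 peak is largest (0.499032); scaling to 100 gives 45.8 : 100.0 : 54.6.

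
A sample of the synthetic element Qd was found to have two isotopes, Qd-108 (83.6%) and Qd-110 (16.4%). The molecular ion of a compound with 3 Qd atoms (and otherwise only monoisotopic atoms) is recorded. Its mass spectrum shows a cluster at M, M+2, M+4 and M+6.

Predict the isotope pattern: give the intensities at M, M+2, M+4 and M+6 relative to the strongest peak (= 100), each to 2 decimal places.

100.00 : 58.85 : 11.55 : 0.75

Each Qd atom is independently Qd-108 (p = 0.836) or Qd-110 (q = 0.164); the cluster is the binomial expansion (p + q)^3.
P(M) = 0.836^3 = 0.584277
P(M+2) = 3 × 0.836^2 × 0.164^1 = 0.343857
P(M+4) = 3 × 0.836^1 × 0.164^2 = 0.067455
P(M+6) = 0.164^3 = 0.004411
The M peak is largest (0.584277); scaling to 100 gives 100.00 : 58.85 : 11.55 : 0.75.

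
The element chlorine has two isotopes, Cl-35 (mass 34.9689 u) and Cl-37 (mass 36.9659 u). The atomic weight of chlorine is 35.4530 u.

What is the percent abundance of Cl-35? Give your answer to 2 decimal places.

75.76%

Writing the weighted mean with unknown fraction x of Cl-35:
34.9689·x + 36.9659·(1 − x) = 35.4530
(34.9689 − 36.9659)·x = 35.4530 − 36.9659
x = -1.5129 / -1.9970 = 0.75759 → 75.76% Cl-35, 24.24% Cl-37.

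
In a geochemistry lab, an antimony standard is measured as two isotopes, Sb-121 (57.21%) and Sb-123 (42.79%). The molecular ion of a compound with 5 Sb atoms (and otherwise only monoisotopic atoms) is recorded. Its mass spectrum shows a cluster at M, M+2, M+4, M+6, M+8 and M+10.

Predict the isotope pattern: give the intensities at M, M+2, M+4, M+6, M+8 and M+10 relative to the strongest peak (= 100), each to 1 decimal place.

17.9 : 66.8 : 100.0 : 74.8 : 28.0 : 4.2

Expanding (0.5721 + 0.4279)^5:
P(M) = 0.5721^5 = 0.061286
P(M+2) = 5 × 0.5721^4 × 0.4279^1 = 0.229192
P(M+4) = 10 × 0.5721^3 × 0.4279^2 = 0.342847
P(M+6) = 10 × 0.5721^2 × 0.4279^3 = 0.256431
P(M+8) = 5 × 0.5721^1 × 0.4279^4 = 0.095898
P(M+10) = 0.4279^5 = 0.014345
The M+4 peak is largest (0.342847); scaling to 100 gives 17.9 : 66.8 : 100.0 : 74.8 : 28.0 : 4.2.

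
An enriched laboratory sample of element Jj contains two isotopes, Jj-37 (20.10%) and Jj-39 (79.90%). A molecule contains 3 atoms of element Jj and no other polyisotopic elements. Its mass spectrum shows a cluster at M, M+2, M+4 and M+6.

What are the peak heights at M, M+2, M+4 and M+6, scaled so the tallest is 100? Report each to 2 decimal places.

1.59 : 18.99 : 75.47 : 100.00

Each Jj atom is independently Jj-37 (p = 0.2010) or Jj-39 (q = 0.7990); the cluster is the binomial expansion (p + q)^3.
P(M) = 0.2010^3 = 0.008121
P(M+2) = 3 × 0.2010^2 × 0.7990^1 = 0.096841
P(M+4) = 3 × 0.2010^1 × 0.7990^2 = 0.384956
P(M+6) = 0.7990^3 = 0.510082
The M+6 peak is largest (0.510082); scaling to 100 gives 1.59 : 18.99 : 75.47 : 100.00.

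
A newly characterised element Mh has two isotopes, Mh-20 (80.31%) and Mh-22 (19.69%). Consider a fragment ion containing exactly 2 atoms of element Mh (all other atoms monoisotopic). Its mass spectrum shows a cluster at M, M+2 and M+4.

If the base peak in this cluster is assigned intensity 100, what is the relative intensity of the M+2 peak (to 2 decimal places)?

Binomial terms of (0.8031 + 0.1969)^2: M 0.6450, M+2 0.3163, M+4 0.0388 → M is the base peak.
P(M) = C(2,0) × 0.8031^2 × 0.1969^0 = 1 × 0.64496961 × 1.0000 = 0.644970 (base)
P(M+2) = C(2,1) × 0.8031^1 × 0.1969^1 = 2 × 0.8031 × 0.1969 = 0.316261
Relative intensity = 0.316261 / 0.644970 × 100 = 49.03

49.03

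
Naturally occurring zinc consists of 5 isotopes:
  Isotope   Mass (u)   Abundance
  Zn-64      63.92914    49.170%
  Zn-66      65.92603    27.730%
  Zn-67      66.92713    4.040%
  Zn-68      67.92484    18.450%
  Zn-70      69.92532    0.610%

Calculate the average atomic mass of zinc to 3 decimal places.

65.378 u

The abundance-weighted mean is 0.49170 × 63.92914 + 0.27730 × 65.92603 + 0.04040 × 66.92713 + 0.18450 × 67.92484 + 0.00610 × 69.92532
= 31.433958 + 18.281288 + 2.703856 + 12.532133 + 0.426544 = 65.377779 u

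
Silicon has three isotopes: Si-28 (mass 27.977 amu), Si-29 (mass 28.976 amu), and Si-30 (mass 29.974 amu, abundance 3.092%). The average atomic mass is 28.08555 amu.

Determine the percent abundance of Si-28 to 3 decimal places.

92.223%

Let x and y be the fractions of Si-28 and Si-29. Then x + y = 1 − 0.03092 = 0.96908 and 27.977x + 28.976y = 28.08555 − 0.03092×29.974 = 27.15875392.
Substituting: 27.977x + 28.976(0.96908 − x) = 27.15875392
(27.977 − 28.976)x = -0.92130816  ⇒  x = 0.92223, y = 0.04685
Si-28: 92.223%, Si-29: 4.685%.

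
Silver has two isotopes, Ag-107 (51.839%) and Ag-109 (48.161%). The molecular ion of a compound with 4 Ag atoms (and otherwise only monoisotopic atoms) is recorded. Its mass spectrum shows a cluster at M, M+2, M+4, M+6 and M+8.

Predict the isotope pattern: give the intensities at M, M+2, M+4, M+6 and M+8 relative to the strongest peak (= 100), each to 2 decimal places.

19.31 : 71.76 : 100.00 : 61.94 : 14.39

Each Ag atom is independently Ag-107 (p = 0.51839) or Ag-109 (q = 0.48161); the cluster is the binomial expansion (p + q)^4.
P(M) = 0.51839^4 = 0.072215
P(M+2) = 4 × 0.51839^3 × 0.48161^1 = 0.268365
P(M+4) = 6 × 0.51839^2 × 0.48161^2 = 0.373986
P(M+6) = 4 × 0.51839^1 × 0.48161^3 = 0.231634
P(M+8) = 0.48161^4 = 0.053800
The M+4 peak is largest (0.373986); scaling to 100 gives 19.31 : 71.76 : 100.00 : 61.94 : 14.39.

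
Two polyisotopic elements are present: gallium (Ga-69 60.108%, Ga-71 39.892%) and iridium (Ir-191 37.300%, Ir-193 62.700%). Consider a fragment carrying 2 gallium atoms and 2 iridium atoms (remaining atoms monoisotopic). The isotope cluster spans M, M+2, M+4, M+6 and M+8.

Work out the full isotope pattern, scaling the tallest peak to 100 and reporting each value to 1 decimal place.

Gallium pattern (n=2): 0.36129717 : 0.47956567 : 0.15913717
Iridium pattern (n=2): 0.139129 : 0.467742 : 0.393129
Convolve the two distributions (both contribute in 2-u steps):
  M: 0.36129717×0.139129 = 0.050267
  M+2: 0.36129717×0.467742 + 0.47956567×0.139129 = 0.235715
  M+4: 0.36129717×0.393129 + 0.47956567×0.467742 + 0.15913717×0.139129 = 0.388490
  M+6: 0.47956567×0.393129 + 0.15913717×0.467742 = 0.262966
  M+8: 0.15913717×0.393129 = 0.062561
Scale to base peak (0.388490) = 100: 12.9 : 60.7 : 100.0 : 67.7 : 16.1

12.9 : 60.7 : 100.0 : 67.7 : 16.1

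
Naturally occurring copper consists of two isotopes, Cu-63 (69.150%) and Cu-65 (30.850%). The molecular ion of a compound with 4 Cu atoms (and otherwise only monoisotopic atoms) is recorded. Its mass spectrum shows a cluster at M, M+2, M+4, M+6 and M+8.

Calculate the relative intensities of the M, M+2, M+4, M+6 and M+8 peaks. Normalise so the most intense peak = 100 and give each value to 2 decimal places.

56.04 : 100.00 : 66.92 : 19.90 : 2.22

The 4 Cu atoms are independent, so intensities follow the terms of (0.69150 + 0.30850)^4.
P(M) = 0.69150^4 = 0.228649
P(M+2) = 4 × 0.69150^3 × 0.30850^1 = 0.408030
P(M+4) = 6 × 0.69150^2 × 0.30850^2 = 0.273052
P(M+6) = 4 × 0.69150^1 × 0.30850^3 = 0.081212
P(M+8) = 0.30850^4 = 0.009058
The M+2 peak is largest (0.408030); scaling to 100 gives 56.04 : 100.00 : 66.92 : 19.90 : 2.22.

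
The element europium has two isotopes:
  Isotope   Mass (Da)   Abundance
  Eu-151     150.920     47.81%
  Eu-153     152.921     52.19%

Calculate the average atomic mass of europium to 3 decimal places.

Average mass = Σ (abundance × isotope mass) = 0.4781 × 150.920 + 0.5219 × 152.921
= 72.1549 + 79.8095 = 151.9644 Da

151.964 Da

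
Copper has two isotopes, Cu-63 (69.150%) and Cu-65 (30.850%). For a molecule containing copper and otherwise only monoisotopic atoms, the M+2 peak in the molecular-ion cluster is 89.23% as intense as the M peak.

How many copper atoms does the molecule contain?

2

For n independent Cu atoms, I(M+2)/I(M) = n · (abundance Cu-65) / (abundance Cu-63) = n · 0.30850/0.69150.
n = 0.8923 × 0.69150/0.30850 = 2.00 ≈ 2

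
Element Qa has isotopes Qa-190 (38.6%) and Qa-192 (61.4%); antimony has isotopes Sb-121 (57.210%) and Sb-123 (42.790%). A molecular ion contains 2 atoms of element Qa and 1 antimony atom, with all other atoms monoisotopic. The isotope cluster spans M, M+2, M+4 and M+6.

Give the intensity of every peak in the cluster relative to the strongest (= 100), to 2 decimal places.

Element Qa pattern (n=2): 0.148996 : 0.474008 : 0.376996
Antimony pattern (n=1): 0.5721 : 0.4279
Convolve the two distributions (both contribute in 2-u steps):
  M: 0.148996×0.5721 = 0.085241
  M+2: 0.148996×0.4279 + 0.474008×0.5721 = 0.334935
  M+4: 0.474008×0.4279 + 0.376996×0.5721 = 0.418507
  M+6: 0.376996×0.4279 = 0.161317
Scale to base peak (0.418507) = 100: 20.37 : 80.03 : 100.00 : 38.55

20.37 : 80.03 : 100.00 : 38.55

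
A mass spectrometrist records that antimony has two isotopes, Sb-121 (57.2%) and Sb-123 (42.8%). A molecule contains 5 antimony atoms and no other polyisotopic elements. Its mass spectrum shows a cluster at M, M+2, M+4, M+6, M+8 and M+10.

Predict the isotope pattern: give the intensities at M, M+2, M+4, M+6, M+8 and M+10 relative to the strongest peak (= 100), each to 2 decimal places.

The 5 Sb atoms are independent, so intensities follow the terms of (0.572 + 0.428)^5.
P(M) = 0.572^5 = 0.061232
P(M+2) = 5 × 0.572^4 × 0.428^1 = 0.229086
P(M+4) = 10 × 0.572^3 × 0.428^2 = 0.342827
P(M+6) = 10 × 0.572^2 × 0.428^3 = 0.256521
P(M+8) = 5 × 0.572^1 × 0.428^4 = 0.095971
P(M+10) = 0.428^5 = 0.014362
The M+4 peak is largest (0.342827); scaling to 100 gives 17.86 : 66.82 : 100.00 : 74.83 : 27.99 : 4.19.

17.86 : 66.82 : 100.00 : 74.83 : 27.99 : 4.19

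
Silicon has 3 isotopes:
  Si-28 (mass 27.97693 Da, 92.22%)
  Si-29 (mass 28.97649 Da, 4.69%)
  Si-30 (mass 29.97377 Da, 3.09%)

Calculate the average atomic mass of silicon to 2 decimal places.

Average mass = Σ (abundance × isotope mass) = 0.9222 × 27.97693 + 0.0469 × 28.97649 + 0.0309 × 29.97377
= 25.800325 + 1.358997 + 0.926189 = 28.085511 Da

28.09 Da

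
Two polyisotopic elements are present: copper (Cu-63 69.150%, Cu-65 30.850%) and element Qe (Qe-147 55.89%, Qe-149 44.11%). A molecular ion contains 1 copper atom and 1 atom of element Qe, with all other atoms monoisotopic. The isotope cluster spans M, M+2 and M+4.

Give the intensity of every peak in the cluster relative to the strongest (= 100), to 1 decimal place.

80.9 : 100.0 : 28.5

Copper pattern (n=1): 0.6915 : 0.3085
Element Qe pattern (n=1): 0.5589 : 0.4411
Convolve the two distributions (both contribute in 2-u steps):
  M: 0.6915×0.5589 = 0.386479
  M+2: 0.6915×0.4411 + 0.3085×0.5589 = 0.477441
  M+4: 0.3085×0.4411 = 0.136079
Scale to base peak (0.477441) = 100: 80.9 : 100.0 : 28.5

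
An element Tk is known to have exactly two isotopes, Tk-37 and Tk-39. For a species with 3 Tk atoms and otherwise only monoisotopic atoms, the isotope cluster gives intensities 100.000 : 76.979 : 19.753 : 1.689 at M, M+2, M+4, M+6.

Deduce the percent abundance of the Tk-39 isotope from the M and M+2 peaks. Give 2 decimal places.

If p is the fraction of Tk that is Tk-37, then I(M+2)/I(M) = [C(3,1)·p^2·(1−p)] / p^3 = 3·(1−p)/p = 76.979/100.000 = 0.7698
(1−p)/p = 0.7698/3 = 0.2566  ⇒  p = 1/(1 + 0.2566) = 0.7958
Tk-37: 79.58%, Tk-39: 20.42%.

20.42%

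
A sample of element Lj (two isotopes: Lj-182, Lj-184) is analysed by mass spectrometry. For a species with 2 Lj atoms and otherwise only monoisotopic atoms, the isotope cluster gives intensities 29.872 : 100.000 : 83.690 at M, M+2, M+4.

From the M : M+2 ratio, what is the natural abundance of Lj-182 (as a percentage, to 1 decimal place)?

If p is the fraction of Lj that is Lj-182, then I(M+2)/I(M) = [C(2,1)·p^1·(1−p)] / p^2 = 2·(1−p)/p = 100.000/29.872 = 3.3476
(1−p)/p = 3.3476/2 = 1.6738  ⇒  p = 1/(1 + 1.6738) = 0.3740
Lj-182: 37.4%, Lj-184: 62.6%.

37.4%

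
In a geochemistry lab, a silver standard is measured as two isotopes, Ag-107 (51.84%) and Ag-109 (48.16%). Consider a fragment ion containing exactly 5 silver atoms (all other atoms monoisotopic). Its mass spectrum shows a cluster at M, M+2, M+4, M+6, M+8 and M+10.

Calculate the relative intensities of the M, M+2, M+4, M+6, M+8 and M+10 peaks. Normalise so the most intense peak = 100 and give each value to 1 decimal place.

11.6 : 53.8 : 100.0 : 92.9 : 43.2 : 8.0

Expanding (0.5184 + 0.4816)^5:
P(M) = 0.5184^5 = 0.037439
P(M+2) = 5 × 0.5184^4 × 0.4816^1 = 0.173907
P(M+4) = 10 × 0.5184^3 × 0.4816^2 = 0.323123
P(M+6) = 10 × 0.5184^2 × 0.4816^3 = 0.300185
P(M+8) = 5 × 0.5184^1 × 0.4816^4 = 0.139438
P(M+10) = 0.4816^5 = 0.025908
The M+4 peak is largest (0.323123); scaling to 100 gives 11.6 : 53.8 : 100.0 : 92.9 : 43.2 : 8.0.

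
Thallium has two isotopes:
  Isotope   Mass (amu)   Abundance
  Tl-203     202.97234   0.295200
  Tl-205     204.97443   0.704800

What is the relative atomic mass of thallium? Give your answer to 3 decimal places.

204.383 amu

Ar = Σ fᵢ·mᵢ = 0.295200 × 202.97234 + 0.704800 × 204.97443
= 59.917435 + 144.465978 = 204.383413 amu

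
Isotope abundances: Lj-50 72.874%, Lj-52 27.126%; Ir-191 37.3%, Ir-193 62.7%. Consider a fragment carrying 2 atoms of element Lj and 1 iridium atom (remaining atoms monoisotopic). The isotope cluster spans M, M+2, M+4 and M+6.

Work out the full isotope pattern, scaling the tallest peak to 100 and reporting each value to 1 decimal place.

41.2 : 100.0 : 57.3 : 9.6

Element Lj pattern (n=2): 0.53106199 : 0.39535602 : 0.07358199
Iridium pattern (n=1): 0.3730 : 0.6270
Convolve the two distributions (both contribute in 2-u steps):
  M: 0.53106199×0.3730 = 0.198086
  M+2: 0.53106199×0.6270 + 0.39535602×0.3730 = 0.480444
  M+4: 0.39535602×0.6270 + 0.07358199×0.3730 = 0.275334
  M+6: 0.07358199×0.6270 = 0.046136
Scale to base peak (0.480444) = 100: 41.2 : 100.0 : 57.3 : 9.6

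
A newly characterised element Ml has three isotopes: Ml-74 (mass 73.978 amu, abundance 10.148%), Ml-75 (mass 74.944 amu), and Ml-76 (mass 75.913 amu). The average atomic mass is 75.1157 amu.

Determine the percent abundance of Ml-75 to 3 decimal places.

62.016%

Let x and y be the fractions of Ml-75 and Ml-76. Then x + y = 1 − 0.10148 = 0.89852 and 74.944x + 75.913y = 75.1157 − 0.10148×73.978 = 67.60841256.
Substituting: 74.944x + 75.913(0.89852 − x) = 67.60841256
(74.944 − 75.913)x = -0.6009362  ⇒  x = 0.62016, y = 0.27836
Ml-75: 62.016%, Ml-76: 27.836%.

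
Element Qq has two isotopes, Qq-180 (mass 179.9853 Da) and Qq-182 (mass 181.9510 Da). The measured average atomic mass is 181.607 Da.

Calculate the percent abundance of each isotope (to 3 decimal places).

Writing the weighted mean with unknown fraction x of Qq-180:
179.9853·x + 181.9510·(1 − x) = 181.607
(179.9853 − 181.9510)·x = 181.607 − 181.9510
x = -0.3440 / -1.9657 = 0.17500 → 17.500% Qq-180, 82.500% Qq-182.

Qq-180: 17.500%, Qq-182: 82.500%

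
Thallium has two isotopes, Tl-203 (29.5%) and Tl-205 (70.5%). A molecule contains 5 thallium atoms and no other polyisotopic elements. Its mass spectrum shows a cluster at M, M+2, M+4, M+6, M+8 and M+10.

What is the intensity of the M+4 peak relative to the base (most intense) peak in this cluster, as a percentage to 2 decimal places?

35.02%

Binomial terms of (0.295 + 0.705)^5: M 0.0022, M+2 0.0267, M+4 0.1276, M+6 0.3049, M+8 0.3644, M+10 0.1742 → M+8 is the base peak.
P(M+8) = C(5,4) × 0.295^1 × 0.705^4 = 5 × 0.2950 × 0.24703385 = 0.364375 (base)
P(M+4) = C(5,2) × 0.295^3 × 0.705^2 = 10 × 0.02567237 × 0.497025 = 0.127598
Relative intensity = 0.127598 / 0.364375 × 100 = 35.02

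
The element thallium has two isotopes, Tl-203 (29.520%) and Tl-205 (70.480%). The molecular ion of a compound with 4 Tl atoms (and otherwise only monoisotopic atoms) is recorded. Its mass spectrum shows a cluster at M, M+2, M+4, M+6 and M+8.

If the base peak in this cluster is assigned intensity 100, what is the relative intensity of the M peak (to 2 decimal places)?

(0.29520 + 0.70480)^4 gives M 0.0076, M+2 0.0725, M+4 0.2597, M+6 0.4134, M+8 0.2468; the largest is M+6.
P(M+6) = C(4,3) × 0.29520^1 × 0.70480^3 = 4 × 0.2952 × 0.35010449 = 0.413403 (base)
P(M) = C(4,0) × 0.29520^4 × 0.70480^0 = 1 × 0.00759391 × 1.0000 = 0.007594
Relative intensity = 0.007594 / 0.413403 × 100 = 1.84

1.84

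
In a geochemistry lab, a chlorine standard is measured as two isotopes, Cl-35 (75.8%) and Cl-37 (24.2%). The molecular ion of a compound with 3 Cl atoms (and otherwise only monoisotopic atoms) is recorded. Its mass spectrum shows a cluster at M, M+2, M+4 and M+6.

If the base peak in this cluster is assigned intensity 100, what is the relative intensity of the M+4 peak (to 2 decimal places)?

(0.758 + 0.242)^3 gives M 0.4355, M+2 0.4171, M+4 0.1332, M+6 0.0142; the largest is M.
P(M) = C(3,0) × 0.758^3 × 0.242^0 = 1 × 0.43551951 × 1.0000 = 0.435520 (base)
P(M+4) = C(3,2) × 0.758^1 × 0.242^2 = 3 × 0.7580 × 0.058564 = 0.133175
Relative intensity = 0.133175 / 0.435520 × 100 = 30.58

30.58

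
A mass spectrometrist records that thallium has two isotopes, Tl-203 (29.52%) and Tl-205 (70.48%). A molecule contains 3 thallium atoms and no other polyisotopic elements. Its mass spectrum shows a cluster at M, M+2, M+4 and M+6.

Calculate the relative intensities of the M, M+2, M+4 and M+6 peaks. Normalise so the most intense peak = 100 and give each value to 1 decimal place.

The 3 Tl atoms are independent, so intensities follow the terms of (0.2952 + 0.7048)^3.
P(M) = 0.2952^3 = 0.025725
P(M+2) = 3 × 0.2952^2 × 0.7048^1 = 0.184255
P(M+4) = 3 × 0.2952^1 × 0.7048^2 = 0.439916
P(M+6) = 0.7048^3 = 0.350104
The M+4 peak is largest (0.439916); scaling to 100 gives 5.8 : 41.9 : 100.0 : 79.6.

5.8 : 41.9 : 100.0 : 79.6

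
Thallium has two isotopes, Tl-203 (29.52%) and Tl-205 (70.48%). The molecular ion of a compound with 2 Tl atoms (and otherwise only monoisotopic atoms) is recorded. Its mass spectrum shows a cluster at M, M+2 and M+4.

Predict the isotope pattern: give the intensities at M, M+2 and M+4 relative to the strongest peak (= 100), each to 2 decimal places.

The 2 Tl atoms are independent, so intensities follow the terms of (0.2952 + 0.7048)^2.
P(M) = 0.2952^2 = 0.087143
P(M+2) = 2 × 0.2952^1 × 0.7048^1 = 0.416114
P(M+4) = 0.7048^2 = 0.496743
The M+4 peak is largest (0.496743); scaling to 100 gives 17.54 : 83.77 : 100.00.

17.54 : 83.77 : 100.00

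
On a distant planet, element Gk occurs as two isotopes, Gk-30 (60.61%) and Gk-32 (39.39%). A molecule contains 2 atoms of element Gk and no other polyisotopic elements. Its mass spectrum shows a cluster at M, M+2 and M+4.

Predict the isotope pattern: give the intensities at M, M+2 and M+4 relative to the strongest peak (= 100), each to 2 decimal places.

76.94 : 100.00 : 32.49

Each Gk atom is independently Gk-30 (p = 0.6061) or Gk-32 (q = 0.3939); the cluster is the binomial expansion (p + q)^2.
P(M) = 0.6061^2 = 0.367357
P(M+2) = 2 × 0.6061^1 × 0.3939^1 = 0.477486
P(M+4) = 0.3939^2 = 0.155157
The M+2 peak is largest (0.477486); scaling to 100 gives 76.94 : 100.00 : 32.49.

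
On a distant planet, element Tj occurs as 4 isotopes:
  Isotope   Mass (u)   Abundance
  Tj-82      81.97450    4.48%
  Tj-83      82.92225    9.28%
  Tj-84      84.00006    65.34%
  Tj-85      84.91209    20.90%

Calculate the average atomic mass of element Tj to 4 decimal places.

83.9999 u

The abundance-weighted mean is 0.0448 × 81.97450 + 0.0928 × 82.92225 + 0.6534 × 84.00006 + 0.2090 × 84.91209
= 3.672458 + 7.695185 + 54.885639 + 17.746627 = 83.999909 u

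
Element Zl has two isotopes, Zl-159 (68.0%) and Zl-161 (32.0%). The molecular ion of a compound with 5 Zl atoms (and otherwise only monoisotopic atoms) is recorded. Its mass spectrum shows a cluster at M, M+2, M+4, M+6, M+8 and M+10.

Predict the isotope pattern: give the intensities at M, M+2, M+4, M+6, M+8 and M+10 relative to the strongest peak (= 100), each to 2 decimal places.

42.50 : 100.00 : 94.12 : 44.29 : 10.42 : 0.98

The 5 Zl atoms are independent, so intensities follow the terms of (0.680 + 0.320)^5.
P(M) = 0.680^5 = 0.145393
P(M+2) = 5 × 0.680^4 × 0.320^1 = 0.342102
P(M+4) = 10 × 0.680^3 × 0.320^2 = 0.321978
P(M+6) = 10 × 0.680^2 × 0.320^3 = 0.151519
P(M+8) = 5 × 0.680^1 × 0.320^4 = 0.035652
P(M+10) = 0.320^5 = 0.003355
The M+2 peak is largest (0.342102); scaling to 100 gives 42.50 : 100.00 : 94.12 : 44.29 : 10.42 : 0.98.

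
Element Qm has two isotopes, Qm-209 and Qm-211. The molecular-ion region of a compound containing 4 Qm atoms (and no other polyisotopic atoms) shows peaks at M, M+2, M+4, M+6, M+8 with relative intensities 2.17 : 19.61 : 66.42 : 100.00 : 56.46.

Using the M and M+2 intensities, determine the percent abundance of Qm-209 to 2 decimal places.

If p is the fraction of Qm that is Qm-209, then I(M+2)/I(M) = [C(4,1)·p^3·(1−p)] / p^4 = 4·(1−p)/p = 19.61/2.17 = 9.0369
(1−p)/p = 9.0369/4 = 2.2592  ⇒  p = 1/(1 + 2.2592) = 0.3068
Qm-209: 30.68%, Qm-211: 69.32%.

30.68%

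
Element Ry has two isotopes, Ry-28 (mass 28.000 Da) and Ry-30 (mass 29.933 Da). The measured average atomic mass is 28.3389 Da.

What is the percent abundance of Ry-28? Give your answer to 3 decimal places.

82.468%

With x = fraction of Ry-28 (so Ry-30 is 1 − x):
28.000·x + 29.933·(1 − x) = 28.3389
(28.000 − 29.933)·x = 28.3389 − 29.933
x = -1.5941 / -1.933 = 0.82468 → 82.468% Ry-28, 17.532% Ry-30.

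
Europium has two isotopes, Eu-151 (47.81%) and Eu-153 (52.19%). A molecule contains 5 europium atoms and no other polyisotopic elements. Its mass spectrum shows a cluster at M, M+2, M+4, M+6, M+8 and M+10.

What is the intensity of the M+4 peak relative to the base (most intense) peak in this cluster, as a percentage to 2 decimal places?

(0.4781 + 0.5219)^5 gives M 0.0250, M+2 0.1363, M+4 0.2977, M+6 0.3249, M+8 0.1774, M+10 0.0387; the largest is M+6.
P(M+6) = C(5,3) × 0.4781^2 × 0.5219^3 = 10 × 0.22857961 × 0.14215492 = 0.324937 (base)
P(M+4) = C(5,2) × 0.4781^3 × 0.5219^2 = 10 × 0.10928391 × 0.27237961 = 0.297667
Relative intensity = 0.297667 / 0.324937 × 100 = 91.61

91.61%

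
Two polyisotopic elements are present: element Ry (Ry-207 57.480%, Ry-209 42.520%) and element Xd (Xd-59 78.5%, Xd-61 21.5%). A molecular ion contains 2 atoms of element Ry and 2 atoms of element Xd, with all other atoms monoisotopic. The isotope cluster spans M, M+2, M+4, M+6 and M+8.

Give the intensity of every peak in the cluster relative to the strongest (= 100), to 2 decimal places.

49.33 : 100.00 : 70.67 : 20.26 : 2.02

Element Ry pattern (n=2): 0.33039504 : 0.48880992 : 0.18079504
Element Xd pattern (n=2): 0.616225 : 0.33755 : 0.046225
Convolve the two distributions (both contribute in 2-u steps):
  M: 0.33039504×0.616225 = 0.203598
  M+2: 0.33039504×0.33755 + 0.48880992×0.616225 = 0.412742
  M+4: 0.33039504×0.046225 + 0.48880992×0.33755 + 0.18079504×0.616225 = 0.291681
  M+6: 0.48880992×0.046225 + 0.18079504×0.33755 = 0.083623
  M+8: 0.18079504×0.046225 = 0.008357
Scale to base peak (0.412742) = 100: 49.33 : 100.00 : 70.67 : 20.26 : 2.02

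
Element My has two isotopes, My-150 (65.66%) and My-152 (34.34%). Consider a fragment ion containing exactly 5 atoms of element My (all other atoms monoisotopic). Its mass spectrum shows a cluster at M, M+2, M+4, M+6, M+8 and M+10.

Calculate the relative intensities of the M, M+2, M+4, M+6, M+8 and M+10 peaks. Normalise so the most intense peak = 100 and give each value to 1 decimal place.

36.6 : 95.6 : 100.0 : 52.3 : 13.7 : 1.4

The 5 My atoms are independent, so intensities follow the terms of (0.6566 + 0.3434)^5.
P(M) = 0.6566^5 = 0.122041
P(M+2) = 5 × 0.6566^4 × 0.3434^1 = 0.319135
P(M+4) = 10 × 0.6566^3 × 0.3434^2 = 0.333813
P(M+6) = 10 × 0.6566^2 × 0.3434^3 = 0.174583
P(M+8) = 5 × 0.6566^1 × 0.3434^4 = 0.045653
P(M+10) = 0.3434^5 = 0.004775
The M+4 peak is largest (0.333813); scaling to 100 gives 36.6 : 95.6 : 100.0 : 52.3 : 13.7 : 1.4.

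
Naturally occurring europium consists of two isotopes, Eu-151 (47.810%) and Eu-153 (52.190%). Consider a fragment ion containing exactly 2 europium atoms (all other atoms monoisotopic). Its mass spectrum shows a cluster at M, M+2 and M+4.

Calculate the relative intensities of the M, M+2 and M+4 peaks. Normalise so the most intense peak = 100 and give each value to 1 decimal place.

Expanding (0.47810 + 0.52190)^2:
P(M) = 0.47810^2 = 0.228580
P(M+2) = 2 × 0.47810^1 × 0.52190^1 = 0.499041
P(M+4) = 0.52190^2 = 0.272380
The M+2 peak is largest (0.499041); scaling to 100 gives 45.8 : 100.0 : 54.6.

45.8 : 100.0 : 54.6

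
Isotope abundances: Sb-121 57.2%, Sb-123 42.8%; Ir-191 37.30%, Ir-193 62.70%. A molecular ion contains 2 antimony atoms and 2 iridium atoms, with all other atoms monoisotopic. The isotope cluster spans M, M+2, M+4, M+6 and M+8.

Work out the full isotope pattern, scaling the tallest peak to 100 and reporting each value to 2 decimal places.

Antimony pattern (n=2): 0.327184 : 0.489632 : 0.183184
Iridium pattern (n=2): 0.139129 : 0.467742 : 0.393129
Convolve the two distributions (both contribute in 2-u steps):
  M: 0.327184×0.139129 = 0.045521
  M+2: 0.327184×0.467742 + 0.489632×0.139129 = 0.221160
  M+4: 0.327184×0.393129 + 0.489632×0.467742 + 0.183184×0.139129 = 0.383133
  M+6: 0.489632×0.393129 + 0.183184×0.467742 = 0.278171
  M+8: 0.183184×0.393129 = 0.072015
Scale to base peak (0.383133) = 100: 11.88 : 57.72 : 100.00 : 72.60 : 18.80

11.88 : 57.72 : 100.00 : 72.60 : 18.80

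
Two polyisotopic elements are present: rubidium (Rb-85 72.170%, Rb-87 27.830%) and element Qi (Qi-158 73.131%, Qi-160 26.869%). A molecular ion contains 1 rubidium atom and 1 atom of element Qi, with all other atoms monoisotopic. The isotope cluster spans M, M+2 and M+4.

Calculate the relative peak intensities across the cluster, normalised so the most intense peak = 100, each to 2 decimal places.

Rubidium pattern (n=1): 0.7217 : 0.2783
Element Qi pattern (n=1): 0.73131 : 0.26869
Convolve the two distributions (both contribute in 2-u steps):
  M: 0.7217×0.73131 = 0.527786
  M+2: 0.7217×0.26869 + 0.2783×0.73131 = 0.397437
  M+4: 0.2783×0.26869 = 0.074776
Scale to base peak (0.527786) = 100: 100.00 : 75.30 : 14.17

100.00 : 75.30 : 14.17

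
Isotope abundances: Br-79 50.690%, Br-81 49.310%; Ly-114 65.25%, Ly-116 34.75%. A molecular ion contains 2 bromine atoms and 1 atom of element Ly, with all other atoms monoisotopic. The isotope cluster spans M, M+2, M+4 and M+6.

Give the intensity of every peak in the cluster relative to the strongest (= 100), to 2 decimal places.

40.35 : 100.00 : 80.00 : 20.34

Bromine pattern (n=2): 0.25694761 : 0.49990478 : 0.24314761
Element Ly pattern (n=1): 0.6525 : 0.3475
Convolve the two distributions (both contribute in 2-u steps):
  M: 0.25694761×0.6525 = 0.167658
  M+2: 0.25694761×0.3475 + 0.49990478×0.6525 = 0.415477
  M+4: 0.49990478×0.3475 + 0.24314761×0.6525 = 0.332371
  M+6: 0.24314761×0.3475 = 0.084494
Scale to base peak (0.415477) = 100: 40.35 : 100.00 : 80.00 : 20.34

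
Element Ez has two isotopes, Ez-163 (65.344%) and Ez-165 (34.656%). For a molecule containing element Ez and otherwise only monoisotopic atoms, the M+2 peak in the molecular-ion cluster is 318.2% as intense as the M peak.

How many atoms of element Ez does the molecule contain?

With n Ez atoms, P(M+2)/P(M) = C(n,1)·p^(n−1)q / p^n = n·q/p = n · 0.34656/0.65344.
n = 3.182 × 0.65344/0.34656 = 6.00 ≈ 6

6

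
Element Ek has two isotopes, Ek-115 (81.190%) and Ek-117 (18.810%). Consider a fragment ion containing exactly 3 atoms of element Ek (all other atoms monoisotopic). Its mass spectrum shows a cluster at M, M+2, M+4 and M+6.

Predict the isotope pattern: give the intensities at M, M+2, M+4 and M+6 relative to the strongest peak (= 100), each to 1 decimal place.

100.0 : 69.5 : 16.1 : 1.2

Each Ek atom is independently Ek-115 (p = 0.81190) or Ek-117 (q = 0.18810); the cluster is the binomial expansion (p + q)^3.
P(M) = 0.81190^3 = 0.535190
P(M+2) = 3 × 0.81190^2 × 0.18810^1 = 0.371976
P(M+4) = 3 × 0.81190^1 × 0.18810^2 = 0.086179
P(M+6) = 0.18810^3 = 0.006655
The M peak is largest (0.535190); scaling to 100 gives 100.0 : 69.5 : 16.1 : 1.2.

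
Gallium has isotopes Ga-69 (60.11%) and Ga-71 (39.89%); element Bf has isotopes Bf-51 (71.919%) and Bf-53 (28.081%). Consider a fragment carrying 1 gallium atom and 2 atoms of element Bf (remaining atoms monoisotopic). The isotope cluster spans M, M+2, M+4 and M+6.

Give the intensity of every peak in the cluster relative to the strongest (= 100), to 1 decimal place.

Gallium pattern (n=1): 0.6011 : 0.3989
Element Bf pattern (n=2): 0.51723426 : 0.40391149 : 0.07885426
Convolve the two distributions (both contribute in 2-u steps):
  M: 0.6011×0.51723426 = 0.310910
  M+2: 0.6011×0.40391149 + 0.3989×0.51723426 = 0.449116
  M+4: 0.6011×0.07885426 + 0.3989×0.40391149 = 0.208520
  M+6: 0.3989×0.07885426 = 0.031455
Scale to base peak (0.449116) = 100: 69.2 : 100.0 : 46.4 : 7.0

69.2 : 100.0 : 46.4 : 7.0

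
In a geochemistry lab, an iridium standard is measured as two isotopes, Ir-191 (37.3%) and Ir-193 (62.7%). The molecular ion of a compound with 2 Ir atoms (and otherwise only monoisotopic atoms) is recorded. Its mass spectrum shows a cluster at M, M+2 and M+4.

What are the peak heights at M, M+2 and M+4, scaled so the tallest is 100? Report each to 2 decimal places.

Each Ir atom is independently Ir-191 (p = 0.373) or Ir-193 (q = 0.627); the cluster is the binomial expansion (p + q)^2.
P(M) = 0.373^2 = 0.139129
P(M+2) = 2 × 0.373^1 × 0.627^1 = 0.467742
P(M+4) = 0.627^2 = 0.393129
The M+2 peak is largest (0.467742); scaling to 100 gives 29.74 : 100.00 : 84.05.

29.74 : 100.00 : 84.05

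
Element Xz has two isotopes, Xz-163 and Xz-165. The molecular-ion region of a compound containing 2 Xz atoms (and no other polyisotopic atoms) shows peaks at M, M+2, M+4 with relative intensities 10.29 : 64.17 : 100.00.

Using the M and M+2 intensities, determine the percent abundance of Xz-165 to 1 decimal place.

75.7%

Let p = fractional abundance of Xz-163. I(M+2)/I(M) = [C(2,1)·p^1·(1−p)] / p^2 = 2·(1−p)/p = 64.17/10.29 = 6.2362
(1−p)/p = 6.2362/2 = 3.1181  ⇒  p = 1/(1 + 3.1181) = 0.2428
Xz-163: 24.3%, Xz-165: 75.7%.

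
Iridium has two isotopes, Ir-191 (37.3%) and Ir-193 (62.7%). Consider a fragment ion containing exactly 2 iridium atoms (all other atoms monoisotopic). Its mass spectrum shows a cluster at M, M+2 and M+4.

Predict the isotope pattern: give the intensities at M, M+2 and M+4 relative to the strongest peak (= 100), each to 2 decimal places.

29.74 : 100.00 : 84.05

Expanding (0.373 + 0.627)^2:
P(M) = 0.373^2 = 0.139129
P(M+2) = 2 × 0.373^1 × 0.627^1 = 0.467742
P(M+4) = 0.627^2 = 0.393129
The M+2 peak is largest (0.467742); scaling to 100 gives 29.74 : 100.00 : 84.05.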